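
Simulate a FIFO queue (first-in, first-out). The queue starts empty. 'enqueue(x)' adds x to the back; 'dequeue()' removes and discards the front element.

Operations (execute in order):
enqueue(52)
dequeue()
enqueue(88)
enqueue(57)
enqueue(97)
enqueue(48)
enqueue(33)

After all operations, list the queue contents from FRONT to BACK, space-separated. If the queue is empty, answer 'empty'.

Answer: 88 57 97 48 33

Derivation:
enqueue(52): [52]
dequeue(): []
enqueue(88): [88]
enqueue(57): [88, 57]
enqueue(97): [88, 57, 97]
enqueue(48): [88, 57, 97, 48]
enqueue(33): [88, 57, 97, 48, 33]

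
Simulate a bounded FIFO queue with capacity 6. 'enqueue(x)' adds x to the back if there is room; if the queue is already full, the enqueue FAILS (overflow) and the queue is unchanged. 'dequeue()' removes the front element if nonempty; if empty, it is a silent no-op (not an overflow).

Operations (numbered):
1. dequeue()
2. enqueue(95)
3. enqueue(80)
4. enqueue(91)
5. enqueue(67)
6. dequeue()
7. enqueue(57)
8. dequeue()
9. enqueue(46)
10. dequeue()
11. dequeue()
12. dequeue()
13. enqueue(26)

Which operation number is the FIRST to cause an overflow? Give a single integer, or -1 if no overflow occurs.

Answer: -1

Derivation:
1. dequeue(): empty, no-op, size=0
2. enqueue(95): size=1
3. enqueue(80): size=2
4. enqueue(91): size=3
5. enqueue(67): size=4
6. dequeue(): size=3
7. enqueue(57): size=4
8. dequeue(): size=3
9. enqueue(46): size=4
10. dequeue(): size=3
11. dequeue(): size=2
12. dequeue(): size=1
13. enqueue(26): size=2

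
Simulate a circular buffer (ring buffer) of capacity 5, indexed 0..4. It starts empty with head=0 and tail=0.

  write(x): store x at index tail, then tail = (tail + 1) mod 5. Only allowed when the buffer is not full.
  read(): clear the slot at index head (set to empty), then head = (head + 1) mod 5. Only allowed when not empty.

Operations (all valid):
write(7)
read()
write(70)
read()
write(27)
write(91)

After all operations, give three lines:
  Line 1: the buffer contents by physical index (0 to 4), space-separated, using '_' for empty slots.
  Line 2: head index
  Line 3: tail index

write(7): buf=[7 _ _ _ _], head=0, tail=1, size=1
read(): buf=[_ _ _ _ _], head=1, tail=1, size=0
write(70): buf=[_ 70 _ _ _], head=1, tail=2, size=1
read(): buf=[_ _ _ _ _], head=2, tail=2, size=0
write(27): buf=[_ _ 27 _ _], head=2, tail=3, size=1
write(91): buf=[_ _ 27 91 _], head=2, tail=4, size=2

Answer: _ _ 27 91 _
2
4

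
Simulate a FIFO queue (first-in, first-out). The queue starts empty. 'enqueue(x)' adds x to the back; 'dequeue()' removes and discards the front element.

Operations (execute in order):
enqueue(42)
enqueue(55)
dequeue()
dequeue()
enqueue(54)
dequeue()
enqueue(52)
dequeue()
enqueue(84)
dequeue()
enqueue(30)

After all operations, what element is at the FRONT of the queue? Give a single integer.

enqueue(42): queue = [42]
enqueue(55): queue = [42, 55]
dequeue(): queue = [55]
dequeue(): queue = []
enqueue(54): queue = [54]
dequeue(): queue = []
enqueue(52): queue = [52]
dequeue(): queue = []
enqueue(84): queue = [84]
dequeue(): queue = []
enqueue(30): queue = [30]

Answer: 30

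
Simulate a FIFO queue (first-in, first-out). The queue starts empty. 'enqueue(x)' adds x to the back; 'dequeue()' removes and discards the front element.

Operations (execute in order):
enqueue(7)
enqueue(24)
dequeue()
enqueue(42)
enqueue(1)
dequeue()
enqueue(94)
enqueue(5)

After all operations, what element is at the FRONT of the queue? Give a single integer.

Answer: 42

Derivation:
enqueue(7): queue = [7]
enqueue(24): queue = [7, 24]
dequeue(): queue = [24]
enqueue(42): queue = [24, 42]
enqueue(1): queue = [24, 42, 1]
dequeue(): queue = [42, 1]
enqueue(94): queue = [42, 1, 94]
enqueue(5): queue = [42, 1, 94, 5]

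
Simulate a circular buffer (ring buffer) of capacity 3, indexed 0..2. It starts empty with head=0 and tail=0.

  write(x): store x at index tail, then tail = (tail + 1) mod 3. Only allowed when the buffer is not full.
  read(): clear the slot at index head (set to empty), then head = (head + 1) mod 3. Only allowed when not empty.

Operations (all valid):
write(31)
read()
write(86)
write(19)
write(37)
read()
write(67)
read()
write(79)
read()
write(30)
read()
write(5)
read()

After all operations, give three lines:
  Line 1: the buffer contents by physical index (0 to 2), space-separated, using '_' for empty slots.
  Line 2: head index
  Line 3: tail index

Answer: 30 5 _
0
2

Derivation:
write(31): buf=[31 _ _], head=0, tail=1, size=1
read(): buf=[_ _ _], head=1, tail=1, size=0
write(86): buf=[_ 86 _], head=1, tail=2, size=1
write(19): buf=[_ 86 19], head=1, tail=0, size=2
write(37): buf=[37 86 19], head=1, tail=1, size=3
read(): buf=[37 _ 19], head=2, tail=1, size=2
write(67): buf=[37 67 19], head=2, tail=2, size=3
read(): buf=[37 67 _], head=0, tail=2, size=2
write(79): buf=[37 67 79], head=0, tail=0, size=3
read(): buf=[_ 67 79], head=1, tail=0, size=2
write(30): buf=[30 67 79], head=1, tail=1, size=3
read(): buf=[30 _ 79], head=2, tail=1, size=2
write(5): buf=[30 5 79], head=2, tail=2, size=3
read(): buf=[30 5 _], head=0, tail=2, size=2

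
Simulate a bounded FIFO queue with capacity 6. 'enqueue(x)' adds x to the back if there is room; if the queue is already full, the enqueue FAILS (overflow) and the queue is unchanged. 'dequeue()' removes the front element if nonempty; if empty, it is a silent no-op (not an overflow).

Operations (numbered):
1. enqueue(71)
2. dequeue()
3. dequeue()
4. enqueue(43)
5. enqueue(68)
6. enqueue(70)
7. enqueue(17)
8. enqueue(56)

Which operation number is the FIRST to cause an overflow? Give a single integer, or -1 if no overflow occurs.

1. enqueue(71): size=1
2. dequeue(): size=0
3. dequeue(): empty, no-op, size=0
4. enqueue(43): size=1
5. enqueue(68): size=2
6. enqueue(70): size=3
7. enqueue(17): size=4
8. enqueue(56): size=5

Answer: -1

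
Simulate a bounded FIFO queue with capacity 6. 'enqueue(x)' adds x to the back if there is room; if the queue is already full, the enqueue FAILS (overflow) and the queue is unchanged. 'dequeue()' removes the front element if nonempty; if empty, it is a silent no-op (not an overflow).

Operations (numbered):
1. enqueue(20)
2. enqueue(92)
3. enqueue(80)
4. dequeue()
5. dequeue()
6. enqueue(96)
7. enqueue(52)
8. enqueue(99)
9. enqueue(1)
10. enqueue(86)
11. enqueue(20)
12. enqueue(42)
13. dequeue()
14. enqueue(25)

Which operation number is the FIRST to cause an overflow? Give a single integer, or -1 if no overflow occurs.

1. enqueue(20): size=1
2. enqueue(92): size=2
3. enqueue(80): size=3
4. dequeue(): size=2
5. dequeue(): size=1
6. enqueue(96): size=2
7. enqueue(52): size=3
8. enqueue(99): size=4
9. enqueue(1): size=5
10. enqueue(86): size=6
11. enqueue(20): size=6=cap → OVERFLOW (fail)
12. enqueue(42): size=6=cap → OVERFLOW (fail)
13. dequeue(): size=5
14. enqueue(25): size=6

Answer: 11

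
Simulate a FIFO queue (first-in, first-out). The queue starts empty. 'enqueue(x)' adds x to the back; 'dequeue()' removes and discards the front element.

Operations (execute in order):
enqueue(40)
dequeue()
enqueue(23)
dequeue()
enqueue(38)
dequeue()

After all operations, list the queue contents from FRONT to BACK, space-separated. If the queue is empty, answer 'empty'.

Answer: empty

Derivation:
enqueue(40): [40]
dequeue(): []
enqueue(23): [23]
dequeue(): []
enqueue(38): [38]
dequeue(): []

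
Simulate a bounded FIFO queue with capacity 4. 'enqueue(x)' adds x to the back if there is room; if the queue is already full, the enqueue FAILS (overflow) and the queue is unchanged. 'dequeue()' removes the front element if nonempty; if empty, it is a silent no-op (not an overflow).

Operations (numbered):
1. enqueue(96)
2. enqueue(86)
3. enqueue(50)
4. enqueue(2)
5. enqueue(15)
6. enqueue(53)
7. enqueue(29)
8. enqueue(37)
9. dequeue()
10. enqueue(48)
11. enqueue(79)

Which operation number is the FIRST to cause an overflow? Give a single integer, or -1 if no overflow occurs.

1. enqueue(96): size=1
2. enqueue(86): size=2
3. enqueue(50): size=3
4. enqueue(2): size=4
5. enqueue(15): size=4=cap → OVERFLOW (fail)
6. enqueue(53): size=4=cap → OVERFLOW (fail)
7. enqueue(29): size=4=cap → OVERFLOW (fail)
8. enqueue(37): size=4=cap → OVERFLOW (fail)
9. dequeue(): size=3
10. enqueue(48): size=4
11. enqueue(79): size=4=cap → OVERFLOW (fail)

Answer: 5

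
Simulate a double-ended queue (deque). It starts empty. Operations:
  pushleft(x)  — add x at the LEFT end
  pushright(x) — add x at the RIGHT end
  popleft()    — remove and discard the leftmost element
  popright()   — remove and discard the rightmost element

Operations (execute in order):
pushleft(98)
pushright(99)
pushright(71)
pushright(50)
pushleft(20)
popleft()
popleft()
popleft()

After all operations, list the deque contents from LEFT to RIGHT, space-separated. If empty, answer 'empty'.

Answer: 71 50

Derivation:
pushleft(98): [98]
pushright(99): [98, 99]
pushright(71): [98, 99, 71]
pushright(50): [98, 99, 71, 50]
pushleft(20): [20, 98, 99, 71, 50]
popleft(): [98, 99, 71, 50]
popleft(): [99, 71, 50]
popleft(): [71, 50]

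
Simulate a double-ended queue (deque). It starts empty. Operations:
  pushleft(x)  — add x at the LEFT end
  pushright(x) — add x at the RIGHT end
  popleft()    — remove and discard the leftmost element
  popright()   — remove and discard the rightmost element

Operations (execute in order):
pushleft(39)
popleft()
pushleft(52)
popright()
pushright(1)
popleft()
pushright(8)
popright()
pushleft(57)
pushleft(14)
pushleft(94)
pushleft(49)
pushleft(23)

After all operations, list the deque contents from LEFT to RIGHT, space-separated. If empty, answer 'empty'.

pushleft(39): [39]
popleft(): []
pushleft(52): [52]
popright(): []
pushright(1): [1]
popleft(): []
pushright(8): [8]
popright(): []
pushleft(57): [57]
pushleft(14): [14, 57]
pushleft(94): [94, 14, 57]
pushleft(49): [49, 94, 14, 57]
pushleft(23): [23, 49, 94, 14, 57]

Answer: 23 49 94 14 57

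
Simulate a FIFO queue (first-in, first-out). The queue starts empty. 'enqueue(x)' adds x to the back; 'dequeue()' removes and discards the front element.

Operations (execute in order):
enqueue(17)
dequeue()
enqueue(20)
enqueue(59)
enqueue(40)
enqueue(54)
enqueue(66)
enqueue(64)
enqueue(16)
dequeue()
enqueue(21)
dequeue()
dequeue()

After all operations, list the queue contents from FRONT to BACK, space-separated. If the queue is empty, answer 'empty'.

Answer: 54 66 64 16 21

Derivation:
enqueue(17): [17]
dequeue(): []
enqueue(20): [20]
enqueue(59): [20, 59]
enqueue(40): [20, 59, 40]
enqueue(54): [20, 59, 40, 54]
enqueue(66): [20, 59, 40, 54, 66]
enqueue(64): [20, 59, 40, 54, 66, 64]
enqueue(16): [20, 59, 40, 54, 66, 64, 16]
dequeue(): [59, 40, 54, 66, 64, 16]
enqueue(21): [59, 40, 54, 66, 64, 16, 21]
dequeue(): [40, 54, 66, 64, 16, 21]
dequeue(): [54, 66, 64, 16, 21]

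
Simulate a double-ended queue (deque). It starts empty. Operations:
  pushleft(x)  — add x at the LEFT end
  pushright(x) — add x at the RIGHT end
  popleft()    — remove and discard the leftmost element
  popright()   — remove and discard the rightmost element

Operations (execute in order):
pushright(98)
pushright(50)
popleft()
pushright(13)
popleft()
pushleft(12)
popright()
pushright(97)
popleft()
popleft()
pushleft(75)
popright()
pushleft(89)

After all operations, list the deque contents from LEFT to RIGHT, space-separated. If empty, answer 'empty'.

Answer: 89

Derivation:
pushright(98): [98]
pushright(50): [98, 50]
popleft(): [50]
pushright(13): [50, 13]
popleft(): [13]
pushleft(12): [12, 13]
popright(): [12]
pushright(97): [12, 97]
popleft(): [97]
popleft(): []
pushleft(75): [75]
popright(): []
pushleft(89): [89]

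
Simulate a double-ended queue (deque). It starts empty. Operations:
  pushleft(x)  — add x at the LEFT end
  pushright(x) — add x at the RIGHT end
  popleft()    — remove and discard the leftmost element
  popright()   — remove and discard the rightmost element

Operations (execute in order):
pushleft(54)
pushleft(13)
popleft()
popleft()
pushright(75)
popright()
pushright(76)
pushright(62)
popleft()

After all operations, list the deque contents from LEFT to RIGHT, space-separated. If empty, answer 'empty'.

pushleft(54): [54]
pushleft(13): [13, 54]
popleft(): [54]
popleft(): []
pushright(75): [75]
popright(): []
pushright(76): [76]
pushright(62): [76, 62]
popleft(): [62]

Answer: 62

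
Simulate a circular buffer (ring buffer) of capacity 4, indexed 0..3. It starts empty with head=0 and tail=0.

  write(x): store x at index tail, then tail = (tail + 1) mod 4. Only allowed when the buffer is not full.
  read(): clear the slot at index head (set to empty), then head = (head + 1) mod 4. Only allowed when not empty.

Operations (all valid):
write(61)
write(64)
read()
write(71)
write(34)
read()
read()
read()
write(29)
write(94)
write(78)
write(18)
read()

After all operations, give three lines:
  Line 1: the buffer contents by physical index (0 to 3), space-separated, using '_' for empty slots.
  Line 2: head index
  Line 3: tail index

write(61): buf=[61 _ _ _], head=0, tail=1, size=1
write(64): buf=[61 64 _ _], head=0, tail=2, size=2
read(): buf=[_ 64 _ _], head=1, tail=2, size=1
write(71): buf=[_ 64 71 _], head=1, tail=3, size=2
write(34): buf=[_ 64 71 34], head=1, tail=0, size=3
read(): buf=[_ _ 71 34], head=2, tail=0, size=2
read(): buf=[_ _ _ 34], head=3, tail=0, size=1
read(): buf=[_ _ _ _], head=0, tail=0, size=0
write(29): buf=[29 _ _ _], head=0, tail=1, size=1
write(94): buf=[29 94 _ _], head=0, tail=2, size=2
write(78): buf=[29 94 78 _], head=0, tail=3, size=3
write(18): buf=[29 94 78 18], head=0, tail=0, size=4
read(): buf=[_ 94 78 18], head=1, tail=0, size=3

Answer: _ 94 78 18
1
0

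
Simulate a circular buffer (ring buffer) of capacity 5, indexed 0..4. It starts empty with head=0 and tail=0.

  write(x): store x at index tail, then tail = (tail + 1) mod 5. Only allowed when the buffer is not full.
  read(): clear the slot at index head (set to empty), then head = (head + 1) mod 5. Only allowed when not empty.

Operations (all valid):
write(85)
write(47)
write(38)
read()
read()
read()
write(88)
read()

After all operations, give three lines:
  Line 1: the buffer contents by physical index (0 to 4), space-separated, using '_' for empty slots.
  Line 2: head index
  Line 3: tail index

write(85): buf=[85 _ _ _ _], head=0, tail=1, size=1
write(47): buf=[85 47 _ _ _], head=0, tail=2, size=2
write(38): buf=[85 47 38 _ _], head=0, tail=3, size=3
read(): buf=[_ 47 38 _ _], head=1, tail=3, size=2
read(): buf=[_ _ 38 _ _], head=2, tail=3, size=1
read(): buf=[_ _ _ _ _], head=3, tail=3, size=0
write(88): buf=[_ _ _ 88 _], head=3, tail=4, size=1
read(): buf=[_ _ _ _ _], head=4, tail=4, size=0

Answer: _ _ _ _ _
4
4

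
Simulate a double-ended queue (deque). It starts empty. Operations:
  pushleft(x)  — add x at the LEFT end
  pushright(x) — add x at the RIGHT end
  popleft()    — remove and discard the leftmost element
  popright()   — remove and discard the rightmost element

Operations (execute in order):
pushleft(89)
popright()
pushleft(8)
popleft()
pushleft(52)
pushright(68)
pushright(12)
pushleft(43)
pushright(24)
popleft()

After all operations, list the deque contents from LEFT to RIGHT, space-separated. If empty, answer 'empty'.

pushleft(89): [89]
popright(): []
pushleft(8): [8]
popleft(): []
pushleft(52): [52]
pushright(68): [52, 68]
pushright(12): [52, 68, 12]
pushleft(43): [43, 52, 68, 12]
pushright(24): [43, 52, 68, 12, 24]
popleft(): [52, 68, 12, 24]

Answer: 52 68 12 24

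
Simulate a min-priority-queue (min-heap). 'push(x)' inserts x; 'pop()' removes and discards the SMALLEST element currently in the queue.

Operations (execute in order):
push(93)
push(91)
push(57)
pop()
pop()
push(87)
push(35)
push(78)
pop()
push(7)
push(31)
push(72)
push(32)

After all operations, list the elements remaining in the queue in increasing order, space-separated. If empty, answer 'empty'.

push(93): heap contents = [93]
push(91): heap contents = [91, 93]
push(57): heap contents = [57, 91, 93]
pop() → 57: heap contents = [91, 93]
pop() → 91: heap contents = [93]
push(87): heap contents = [87, 93]
push(35): heap contents = [35, 87, 93]
push(78): heap contents = [35, 78, 87, 93]
pop() → 35: heap contents = [78, 87, 93]
push(7): heap contents = [7, 78, 87, 93]
push(31): heap contents = [7, 31, 78, 87, 93]
push(72): heap contents = [7, 31, 72, 78, 87, 93]
push(32): heap contents = [7, 31, 32, 72, 78, 87, 93]

Answer: 7 31 32 72 78 87 93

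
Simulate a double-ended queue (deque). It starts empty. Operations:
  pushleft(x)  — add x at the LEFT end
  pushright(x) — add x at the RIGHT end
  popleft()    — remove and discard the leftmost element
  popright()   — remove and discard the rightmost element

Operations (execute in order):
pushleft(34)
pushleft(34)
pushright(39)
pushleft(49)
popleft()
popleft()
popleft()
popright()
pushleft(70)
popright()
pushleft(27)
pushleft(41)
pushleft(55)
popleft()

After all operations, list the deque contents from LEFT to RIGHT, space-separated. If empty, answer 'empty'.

pushleft(34): [34]
pushleft(34): [34, 34]
pushright(39): [34, 34, 39]
pushleft(49): [49, 34, 34, 39]
popleft(): [34, 34, 39]
popleft(): [34, 39]
popleft(): [39]
popright(): []
pushleft(70): [70]
popright(): []
pushleft(27): [27]
pushleft(41): [41, 27]
pushleft(55): [55, 41, 27]
popleft(): [41, 27]

Answer: 41 27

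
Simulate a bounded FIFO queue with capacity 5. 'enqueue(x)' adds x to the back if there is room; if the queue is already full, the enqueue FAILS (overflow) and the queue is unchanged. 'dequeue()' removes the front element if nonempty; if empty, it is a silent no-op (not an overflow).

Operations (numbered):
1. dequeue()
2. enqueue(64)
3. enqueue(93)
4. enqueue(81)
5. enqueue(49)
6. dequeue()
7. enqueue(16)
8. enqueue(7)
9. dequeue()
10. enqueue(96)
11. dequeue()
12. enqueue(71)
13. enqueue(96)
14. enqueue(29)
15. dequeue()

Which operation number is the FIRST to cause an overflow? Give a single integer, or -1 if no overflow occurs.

1. dequeue(): empty, no-op, size=0
2. enqueue(64): size=1
3. enqueue(93): size=2
4. enqueue(81): size=3
5. enqueue(49): size=4
6. dequeue(): size=3
7. enqueue(16): size=4
8. enqueue(7): size=5
9. dequeue(): size=4
10. enqueue(96): size=5
11. dequeue(): size=4
12. enqueue(71): size=5
13. enqueue(96): size=5=cap → OVERFLOW (fail)
14. enqueue(29): size=5=cap → OVERFLOW (fail)
15. dequeue(): size=4

Answer: 13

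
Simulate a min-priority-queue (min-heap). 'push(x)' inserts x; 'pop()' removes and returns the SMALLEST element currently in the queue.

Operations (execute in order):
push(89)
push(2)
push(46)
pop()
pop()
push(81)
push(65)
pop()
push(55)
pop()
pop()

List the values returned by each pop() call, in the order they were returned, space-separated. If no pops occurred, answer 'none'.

push(89): heap contents = [89]
push(2): heap contents = [2, 89]
push(46): heap contents = [2, 46, 89]
pop() → 2: heap contents = [46, 89]
pop() → 46: heap contents = [89]
push(81): heap contents = [81, 89]
push(65): heap contents = [65, 81, 89]
pop() → 65: heap contents = [81, 89]
push(55): heap contents = [55, 81, 89]
pop() → 55: heap contents = [81, 89]
pop() → 81: heap contents = [89]

Answer: 2 46 65 55 81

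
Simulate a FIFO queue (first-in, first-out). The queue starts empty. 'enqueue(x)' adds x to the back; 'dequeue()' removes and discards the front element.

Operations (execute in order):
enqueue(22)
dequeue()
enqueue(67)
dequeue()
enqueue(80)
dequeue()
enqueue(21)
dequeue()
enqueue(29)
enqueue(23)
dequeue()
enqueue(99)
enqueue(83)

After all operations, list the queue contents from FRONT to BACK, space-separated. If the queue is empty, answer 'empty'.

enqueue(22): [22]
dequeue(): []
enqueue(67): [67]
dequeue(): []
enqueue(80): [80]
dequeue(): []
enqueue(21): [21]
dequeue(): []
enqueue(29): [29]
enqueue(23): [29, 23]
dequeue(): [23]
enqueue(99): [23, 99]
enqueue(83): [23, 99, 83]

Answer: 23 99 83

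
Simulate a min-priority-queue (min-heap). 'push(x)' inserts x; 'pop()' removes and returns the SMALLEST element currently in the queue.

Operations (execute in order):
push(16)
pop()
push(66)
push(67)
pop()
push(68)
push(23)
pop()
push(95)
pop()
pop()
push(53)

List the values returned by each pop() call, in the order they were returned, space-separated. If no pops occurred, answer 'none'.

Answer: 16 66 23 67 68

Derivation:
push(16): heap contents = [16]
pop() → 16: heap contents = []
push(66): heap contents = [66]
push(67): heap contents = [66, 67]
pop() → 66: heap contents = [67]
push(68): heap contents = [67, 68]
push(23): heap contents = [23, 67, 68]
pop() → 23: heap contents = [67, 68]
push(95): heap contents = [67, 68, 95]
pop() → 67: heap contents = [68, 95]
pop() → 68: heap contents = [95]
push(53): heap contents = [53, 95]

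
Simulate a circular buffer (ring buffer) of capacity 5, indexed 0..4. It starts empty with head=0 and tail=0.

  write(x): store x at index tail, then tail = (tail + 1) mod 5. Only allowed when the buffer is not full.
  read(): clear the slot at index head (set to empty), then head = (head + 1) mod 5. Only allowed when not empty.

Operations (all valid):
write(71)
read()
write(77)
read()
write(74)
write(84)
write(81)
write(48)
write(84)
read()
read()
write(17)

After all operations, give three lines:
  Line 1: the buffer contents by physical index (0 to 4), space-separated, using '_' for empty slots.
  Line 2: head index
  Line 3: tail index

write(71): buf=[71 _ _ _ _], head=0, tail=1, size=1
read(): buf=[_ _ _ _ _], head=1, tail=1, size=0
write(77): buf=[_ 77 _ _ _], head=1, tail=2, size=1
read(): buf=[_ _ _ _ _], head=2, tail=2, size=0
write(74): buf=[_ _ 74 _ _], head=2, tail=3, size=1
write(84): buf=[_ _ 74 84 _], head=2, tail=4, size=2
write(81): buf=[_ _ 74 84 81], head=2, tail=0, size=3
write(48): buf=[48 _ 74 84 81], head=2, tail=1, size=4
write(84): buf=[48 84 74 84 81], head=2, tail=2, size=5
read(): buf=[48 84 _ 84 81], head=3, tail=2, size=4
read(): buf=[48 84 _ _ 81], head=4, tail=2, size=3
write(17): buf=[48 84 17 _ 81], head=4, tail=3, size=4

Answer: 48 84 17 _ 81
4
3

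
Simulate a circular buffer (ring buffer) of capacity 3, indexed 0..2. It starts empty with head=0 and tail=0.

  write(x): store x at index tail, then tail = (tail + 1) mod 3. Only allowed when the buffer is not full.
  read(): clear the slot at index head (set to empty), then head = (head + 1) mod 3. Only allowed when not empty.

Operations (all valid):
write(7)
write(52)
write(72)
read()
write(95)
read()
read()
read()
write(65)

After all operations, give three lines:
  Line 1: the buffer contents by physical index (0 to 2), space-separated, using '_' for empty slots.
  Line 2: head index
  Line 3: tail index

write(7): buf=[7 _ _], head=0, tail=1, size=1
write(52): buf=[7 52 _], head=0, tail=2, size=2
write(72): buf=[7 52 72], head=0, tail=0, size=3
read(): buf=[_ 52 72], head=1, tail=0, size=2
write(95): buf=[95 52 72], head=1, tail=1, size=3
read(): buf=[95 _ 72], head=2, tail=1, size=2
read(): buf=[95 _ _], head=0, tail=1, size=1
read(): buf=[_ _ _], head=1, tail=1, size=0
write(65): buf=[_ 65 _], head=1, tail=2, size=1

Answer: _ 65 _
1
2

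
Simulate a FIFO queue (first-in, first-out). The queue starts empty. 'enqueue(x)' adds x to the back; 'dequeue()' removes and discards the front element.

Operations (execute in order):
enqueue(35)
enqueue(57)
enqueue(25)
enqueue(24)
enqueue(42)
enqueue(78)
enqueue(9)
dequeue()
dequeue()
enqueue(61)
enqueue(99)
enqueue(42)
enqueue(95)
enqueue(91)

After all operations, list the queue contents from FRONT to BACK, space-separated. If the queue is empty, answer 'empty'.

enqueue(35): [35]
enqueue(57): [35, 57]
enqueue(25): [35, 57, 25]
enqueue(24): [35, 57, 25, 24]
enqueue(42): [35, 57, 25, 24, 42]
enqueue(78): [35, 57, 25, 24, 42, 78]
enqueue(9): [35, 57, 25, 24, 42, 78, 9]
dequeue(): [57, 25, 24, 42, 78, 9]
dequeue(): [25, 24, 42, 78, 9]
enqueue(61): [25, 24, 42, 78, 9, 61]
enqueue(99): [25, 24, 42, 78, 9, 61, 99]
enqueue(42): [25, 24, 42, 78, 9, 61, 99, 42]
enqueue(95): [25, 24, 42, 78, 9, 61, 99, 42, 95]
enqueue(91): [25, 24, 42, 78, 9, 61, 99, 42, 95, 91]

Answer: 25 24 42 78 9 61 99 42 95 91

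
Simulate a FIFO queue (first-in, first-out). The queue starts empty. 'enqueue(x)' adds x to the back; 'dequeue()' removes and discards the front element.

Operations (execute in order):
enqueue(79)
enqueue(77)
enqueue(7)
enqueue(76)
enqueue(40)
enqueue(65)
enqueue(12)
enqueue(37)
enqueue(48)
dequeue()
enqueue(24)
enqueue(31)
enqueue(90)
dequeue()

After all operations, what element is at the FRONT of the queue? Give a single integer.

Answer: 7

Derivation:
enqueue(79): queue = [79]
enqueue(77): queue = [79, 77]
enqueue(7): queue = [79, 77, 7]
enqueue(76): queue = [79, 77, 7, 76]
enqueue(40): queue = [79, 77, 7, 76, 40]
enqueue(65): queue = [79, 77, 7, 76, 40, 65]
enqueue(12): queue = [79, 77, 7, 76, 40, 65, 12]
enqueue(37): queue = [79, 77, 7, 76, 40, 65, 12, 37]
enqueue(48): queue = [79, 77, 7, 76, 40, 65, 12, 37, 48]
dequeue(): queue = [77, 7, 76, 40, 65, 12, 37, 48]
enqueue(24): queue = [77, 7, 76, 40, 65, 12, 37, 48, 24]
enqueue(31): queue = [77, 7, 76, 40, 65, 12, 37, 48, 24, 31]
enqueue(90): queue = [77, 7, 76, 40, 65, 12, 37, 48, 24, 31, 90]
dequeue(): queue = [7, 76, 40, 65, 12, 37, 48, 24, 31, 90]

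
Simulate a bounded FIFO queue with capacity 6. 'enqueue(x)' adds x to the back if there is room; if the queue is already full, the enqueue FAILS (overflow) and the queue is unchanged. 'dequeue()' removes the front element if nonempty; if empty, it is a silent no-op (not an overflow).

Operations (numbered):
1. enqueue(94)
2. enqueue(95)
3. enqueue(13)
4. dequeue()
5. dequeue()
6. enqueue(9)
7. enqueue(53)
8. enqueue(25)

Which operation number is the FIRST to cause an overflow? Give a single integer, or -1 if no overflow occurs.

1. enqueue(94): size=1
2. enqueue(95): size=2
3. enqueue(13): size=3
4. dequeue(): size=2
5. dequeue(): size=1
6. enqueue(9): size=2
7. enqueue(53): size=3
8. enqueue(25): size=4

Answer: -1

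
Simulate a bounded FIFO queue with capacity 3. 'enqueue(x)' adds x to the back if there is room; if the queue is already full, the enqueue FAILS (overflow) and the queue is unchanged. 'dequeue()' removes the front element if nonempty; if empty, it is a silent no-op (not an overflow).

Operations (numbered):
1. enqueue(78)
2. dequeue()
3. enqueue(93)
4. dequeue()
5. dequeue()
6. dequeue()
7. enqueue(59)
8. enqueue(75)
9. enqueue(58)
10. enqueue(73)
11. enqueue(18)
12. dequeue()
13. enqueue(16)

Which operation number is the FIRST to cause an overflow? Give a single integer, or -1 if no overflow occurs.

1. enqueue(78): size=1
2. dequeue(): size=0
3. enqueue(93): size=1
4. dequeue(): size=0
5. dequeue(): empty, no-op, size=0
6. dequeue(): empty, no-op, size=0
7. enqueue(59): size=1
8. enqueue(75): size=2
9. enqueue(58): size=3
10. enqueue(73): size=3=cap → OVERFLOW (fail)
11. enqueue(18): size=3=cap → OVERFLOW (fail)
12. dequeue(): size=2
13. enqueue(16): size=3

Answer: 10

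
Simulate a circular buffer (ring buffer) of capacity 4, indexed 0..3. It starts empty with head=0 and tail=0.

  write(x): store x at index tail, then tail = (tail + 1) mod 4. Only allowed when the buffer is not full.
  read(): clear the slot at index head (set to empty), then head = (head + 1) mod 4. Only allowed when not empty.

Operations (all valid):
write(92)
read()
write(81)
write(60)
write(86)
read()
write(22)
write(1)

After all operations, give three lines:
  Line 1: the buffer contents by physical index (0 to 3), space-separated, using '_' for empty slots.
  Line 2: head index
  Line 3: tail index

write(92): buf=[92 _ _ _], head=0, tail=1, size=1
read(): buf=[_ _ _ _], head=1, tail=1, size=0
write(81): buf=[_ 81 _ _], head=1, tail=2, size=1
write(60): buf=[_ 81 60 _], head=1, tail=3, size=2
write(86): buf=[_ 81 60 86], head=1, tail=0, size=3
read(): buf=[_ _ 60 86], head=2, tail=0, size=2
write(22): buf=[22 _ 60 86], head=2, tail=1, size=3
write(1): buf=[22 1 60 86], head=2, tail=2, size=4

Answer: 22 1 60 86
2
2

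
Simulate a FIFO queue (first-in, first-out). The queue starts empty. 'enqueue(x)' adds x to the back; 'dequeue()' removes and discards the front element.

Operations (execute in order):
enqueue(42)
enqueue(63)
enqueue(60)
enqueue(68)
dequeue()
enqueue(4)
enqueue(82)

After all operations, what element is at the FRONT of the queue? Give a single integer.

Answer: 63

Derivation:
enqueue(42): queue = [42]
enqueue(63): queue = [42, 63]
enqueue(60): queue = [42, 63, 60]
enqueue(68): queue = [42, 63, 60, 68]
dequeue(): queue = [63, 60, 68]
enqueue(4): queue = [63, 60, 68, 4]
enqueue(82): queue = [63, 60, 68, 4, 82]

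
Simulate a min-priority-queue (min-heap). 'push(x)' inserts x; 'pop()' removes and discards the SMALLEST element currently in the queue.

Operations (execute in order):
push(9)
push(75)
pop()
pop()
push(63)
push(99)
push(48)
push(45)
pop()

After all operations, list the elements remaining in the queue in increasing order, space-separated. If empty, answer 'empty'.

push(9): heap contents = [9]
push(75): heap contents = [9, 75]
pop() → 9: heap contents = [75]
pop() → 75: heap contents = []
push(63): heap contents = [63]
push(99): heap contents = [63, 99]
push(48): heap contents = [48, 63, 99]
push(45): heap contents = [45, 48, 63, 99]
pop() → 45: heap contents = [48, 63, 99]

Answer: 48 63 99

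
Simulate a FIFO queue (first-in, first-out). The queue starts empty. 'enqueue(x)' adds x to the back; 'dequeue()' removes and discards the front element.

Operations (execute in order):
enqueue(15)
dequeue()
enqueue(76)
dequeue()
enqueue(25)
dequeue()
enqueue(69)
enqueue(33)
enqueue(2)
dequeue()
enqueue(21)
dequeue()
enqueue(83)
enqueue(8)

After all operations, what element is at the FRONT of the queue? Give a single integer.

enqueue(15): queue = [15]
dequeue(): queue = []
enqueue(76): queue = [76]
dequeue(): queue = []
enqueue(25): queue = [25]
dequeue(): queue = []
enqueue(69): queue = [69]
enqueue(33): queue = [69, 33]
enqueue(2): queue = [69, 33, 2]
dequeue(): queue = [33, 2]
enqueue(21): queue = [33, 2, 21]
dequeue(): queue = [2, 21]
enqueue(83): queue = [2, 21, 83]
enqueue(8): queue = [2, 21, 83, 8]

Answer: 2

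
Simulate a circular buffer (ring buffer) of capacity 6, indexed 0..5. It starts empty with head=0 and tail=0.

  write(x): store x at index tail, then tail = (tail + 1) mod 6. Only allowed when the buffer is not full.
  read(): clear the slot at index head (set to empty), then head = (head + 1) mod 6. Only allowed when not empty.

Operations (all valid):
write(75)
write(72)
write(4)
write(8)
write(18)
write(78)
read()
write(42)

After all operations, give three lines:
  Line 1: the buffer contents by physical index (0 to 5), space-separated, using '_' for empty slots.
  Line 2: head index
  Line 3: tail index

Answer: 42 72 4 8 18 78
1
1

Derivation:
write(75): buf=[75 _ _ _ _ _], head=0, tail=1, size=1
write(72): buf=[75 72 _ _ _ _], head=0, tail=2, size=2
write(4): buf=[75 72 4 _ _ _], head=0, tail=3, size=3
write(8): buf=[75 72 4 8 _ _], head=0, tail=4, size=4
write(18): buf=[75 72 4 8 18 _], head=0, tail=5, size=5
write(78): buf=[75 72 4 8 18 78], head=0, tail=0, size=6
read(): buf=[_ 72 4 8 18 78], head=1, tail=0, size=5
write(42): buf=[42 72 4 8 18 78], head=1, tail=1, size=6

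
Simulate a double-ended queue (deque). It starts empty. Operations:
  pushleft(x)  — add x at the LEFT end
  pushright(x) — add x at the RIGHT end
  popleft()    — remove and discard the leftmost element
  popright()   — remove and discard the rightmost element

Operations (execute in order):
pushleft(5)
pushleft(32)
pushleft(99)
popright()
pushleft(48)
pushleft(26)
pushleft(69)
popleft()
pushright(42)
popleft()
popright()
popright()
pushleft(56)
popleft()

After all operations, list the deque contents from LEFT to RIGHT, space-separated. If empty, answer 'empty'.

Answer: 48 99

Derivation:
pushleft(5): [5]
pushleft(32): [32, 5]
pushleft(99): [99, 32, 5]
popright(): [99, 32]
pushleft(48): [48, 99, 32]
pushleft(26): [26, 48, 99, 32]
pushleft(69): [69, 26, 48, 99, 32]
popleft(): [26, 48, 99, 32]
pushright(42): [26, 48, 99, 32, 42]
popleft(): [48, 99, 32, 42]
popright(): [48, 99, 32]
popright(): [48, 99]
pushleft(56): [56, 48, 99]
popleft(): [48, 99]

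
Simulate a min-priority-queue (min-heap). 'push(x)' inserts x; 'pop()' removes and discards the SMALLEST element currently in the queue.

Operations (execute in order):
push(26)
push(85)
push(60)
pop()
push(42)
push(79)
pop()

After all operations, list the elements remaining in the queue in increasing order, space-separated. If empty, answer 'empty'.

push(26): heap contents = [26]
push(85): heap contents = [26, 85]
push(60): heap contents = [26, 60, 85]
pop() → 26: heap contents = [60, 85]
push(42): heap contents = [42, 60, 85]
push(79): heap contents = [42, 60, 79, 85]
pop() → 42: heap contents = [60, 79, 85]

Answer: 60 79 85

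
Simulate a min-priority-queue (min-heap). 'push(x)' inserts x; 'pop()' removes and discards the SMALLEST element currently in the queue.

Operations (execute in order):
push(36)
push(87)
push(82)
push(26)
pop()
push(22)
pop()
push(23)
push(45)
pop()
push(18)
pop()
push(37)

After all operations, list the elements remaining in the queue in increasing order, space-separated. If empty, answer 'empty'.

push(36): heap contents = [36]
push(87): heap contents = [36, 87]
push(82): heap contents = [36, 82, 87]
push(26): heap contents = [26, 36, 82, 87]
pop() → 26: heap contents = [36, 82, 87]
push(22): heap contents = [22, 36, 82, 87]
pop() → 22: heap contents = [36, 82, 87]
push(23): heap contents = [23, 36, 82, 87]
push(45): heap contents = [23, 36, 45, 82, 87]
pop() → 23: heap contents = [36, 45, 82, 87]
push(18): heap contents = [18, 36, 45, 82, 87]
pop() → 18: heap contents = [36, 45, 82, 87]
push(37): heap contents = [36, 37, 45, 82, 87]

Answer: 36 37 45 82 87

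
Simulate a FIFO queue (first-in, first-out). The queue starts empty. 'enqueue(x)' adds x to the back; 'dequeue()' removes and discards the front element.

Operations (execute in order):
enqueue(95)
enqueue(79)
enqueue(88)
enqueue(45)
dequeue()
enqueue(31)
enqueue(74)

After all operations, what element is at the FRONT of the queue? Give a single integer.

enqueue(95): queue = [95]
enqueue(79): queue = [95, 79]
enqueue(88): queue = [95, 79, 88]
enqueue(45): queue = [95, 79, 88, 45]
dequeue(): queue = [79, 88, 45]
enqueue(31): queue = [79, 88, 45, 31]
enqueue(74): queue = [79, 88, 45, 31, 74]

Answer: 79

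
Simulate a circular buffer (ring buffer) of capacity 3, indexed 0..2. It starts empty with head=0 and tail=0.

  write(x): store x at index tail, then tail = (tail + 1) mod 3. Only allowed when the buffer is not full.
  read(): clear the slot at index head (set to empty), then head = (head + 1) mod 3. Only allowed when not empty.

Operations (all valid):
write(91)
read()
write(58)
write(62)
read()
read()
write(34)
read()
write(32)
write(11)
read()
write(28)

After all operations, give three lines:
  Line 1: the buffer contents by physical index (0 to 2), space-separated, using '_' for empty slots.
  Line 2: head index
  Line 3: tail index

Answer: 28 _ 11
2
1

Derivation:
write(91): buf=[91 _ _], head=0, tail=1, size=1
read(): buf=[_ _ _], head=1, tail=1, size=0
write(58): buf=[_ 58 _], head=1, tail=2, size=1
write(62): buf=[_ 58 62], head=1, tail=0, size=2
read(): buf=[_ _ 62], head=2, tail=0, size=1
read(): buf=[_ _ _], head=0, tail=0, size=0
write(34): buf=[34 _ _], head=0, tail=1, size=1
read(): buf=[_ _ _], head=1, tail=1, size=0
write(32): buf=[_ 32 _], head=1, tail=2, size=1
write(11): buf=[_ 32 11], head=1, tail=0, size=2
read(): buf=[_ _ 11], head=2, tail=0, size=1
write(28): buf=[28 _ 11], head=2, tail=1, size=2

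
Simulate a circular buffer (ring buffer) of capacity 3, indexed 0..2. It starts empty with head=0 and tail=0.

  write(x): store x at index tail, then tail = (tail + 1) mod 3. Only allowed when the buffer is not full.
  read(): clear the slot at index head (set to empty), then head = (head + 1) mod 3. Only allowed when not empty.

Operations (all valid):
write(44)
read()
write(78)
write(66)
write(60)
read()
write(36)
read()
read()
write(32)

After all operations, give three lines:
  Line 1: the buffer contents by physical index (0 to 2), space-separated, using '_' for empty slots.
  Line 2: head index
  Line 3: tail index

Answer: _ 36 32
1
0

Derivation:
write(44): buf=[44 _ _], head=0, tail=1, size=1
read(): buf=[_ _ _], head=1, tail=1, size=0
write(78): buf=[_ 78 _], head=1, tail=2, size=1
write(66): buf=[_ 78 66], head=1, tail=0, size=2
write(60): buf=[60 78 66], head=1, tail=1, size=3
read(): buf=[60 _ 66], head=2, tail=1, size=2
write(36): buf=[60 36 66], head=2, tail=2, size=3
read(): buf=[60 36 _], head=0, tail=2, size=2
read(): buf=[_ 36 _], head=1, tail=2, size=1
write(32): buf=[_ 36 32], head=1, tail=0, size=2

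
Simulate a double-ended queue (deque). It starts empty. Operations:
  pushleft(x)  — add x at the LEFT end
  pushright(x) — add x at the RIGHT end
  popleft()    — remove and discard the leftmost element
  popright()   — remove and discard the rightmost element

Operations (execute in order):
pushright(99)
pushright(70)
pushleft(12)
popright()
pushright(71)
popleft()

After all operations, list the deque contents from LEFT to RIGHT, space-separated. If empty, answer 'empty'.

Answer: 99 71

Derivation:
pushright(99): [99]
pushright(70): [99, 70]
pushleft(12): [12, 99, 70]
popright(): [12, 99]
pushright(71): [12, 99, 71]
popleft(): [99, 71]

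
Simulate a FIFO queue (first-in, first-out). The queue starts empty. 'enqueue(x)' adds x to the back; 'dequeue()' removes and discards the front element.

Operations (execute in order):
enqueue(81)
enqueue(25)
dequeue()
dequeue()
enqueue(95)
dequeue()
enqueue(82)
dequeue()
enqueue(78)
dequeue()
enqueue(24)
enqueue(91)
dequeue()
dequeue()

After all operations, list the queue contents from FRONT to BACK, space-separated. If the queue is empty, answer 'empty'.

enqueue(81): [81]
enqueue(25): [81, 25]
dequeue(): [25]
dequeue(): []
enqueue(95): [95]
dequeue(): []
enqueue(82): [82]
dequeue(): []
enqueue(78): [78]
dequeue(): []
enqueue(24): [24]
enqueue(91): [24, 91]
dequeue(): [91]
dequeue(): []

Answer: empty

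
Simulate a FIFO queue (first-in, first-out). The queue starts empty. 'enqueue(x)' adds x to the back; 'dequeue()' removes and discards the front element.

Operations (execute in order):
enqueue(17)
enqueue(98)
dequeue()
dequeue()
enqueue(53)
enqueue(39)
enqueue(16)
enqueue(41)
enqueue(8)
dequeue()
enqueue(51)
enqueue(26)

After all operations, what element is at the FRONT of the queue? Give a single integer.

enqueue(17): queue = [17]
enqueue(98): queue = [17, 98]
dequeue(): queue = [98]
dequeue(): queue = []
enqueue(53): queue = [53]
enqueue(39): queue = [53, 39]
enqueue(16): queue = [53, 39, 16]
enqueue(41): queue = [53, 39, 16, 41]
enqueue(8): queue = [53, 39, 16, 41, 8]
dequeue(): queue = [39, 16, 41, 8]
enqueue(51): queue = [39, 16, 41, 8, 51]
enqueue(26): queue = [39, 16, 41, 8, 51, 26]

Answer: 39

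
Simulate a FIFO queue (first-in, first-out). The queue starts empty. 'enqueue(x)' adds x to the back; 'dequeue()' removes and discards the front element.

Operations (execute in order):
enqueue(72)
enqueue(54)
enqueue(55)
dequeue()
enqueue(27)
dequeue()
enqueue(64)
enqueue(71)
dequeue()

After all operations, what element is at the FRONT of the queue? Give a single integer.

enqueue(72): queue = [72]
enqueue(54): queue = [72, 54]
enqueue(55): queue = [72, 54, 55]
dequeue(): queue = [54, 55]
enqueue(27): queue = [54, 55, 27]
dequeue(): queue = [55, 27]
enqueue(64): queue = [55, 27, 64]
enqueue(71): queue = [55, 27, 64, 71]
dequeue(): queue = [27, 64, 71]

Answer: 27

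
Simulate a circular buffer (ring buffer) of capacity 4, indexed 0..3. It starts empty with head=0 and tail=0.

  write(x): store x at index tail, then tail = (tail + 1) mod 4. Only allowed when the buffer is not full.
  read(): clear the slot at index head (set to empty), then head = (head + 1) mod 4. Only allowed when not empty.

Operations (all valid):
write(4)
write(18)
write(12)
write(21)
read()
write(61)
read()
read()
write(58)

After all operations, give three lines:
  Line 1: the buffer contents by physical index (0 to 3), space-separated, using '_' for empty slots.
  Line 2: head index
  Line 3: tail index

write(4): buf=[4 _ _ _], head=0, tail=1, size=1
write(18): buf=[4 18 _ _], head=0, tail=2, size=2
write(12): buf=[4 18 12 _], head=0, tail=3, size=3
write(21): buf=[4 18 12 21], head=0, tail=0, size=4
read(): buf=[_ 18 12 21], head=1, tail=0, size=3
write(61): buf=[61 18 12 21], head=1, tail=1, size=4
read(): buf=[61 _ 12 21], head=2, tail=1, size=3
read(): buf=[61 _ _ 21], head=3, tail=1, size=2
write(58): buf=[61 58 _ 21], head=3, tail=2, size=3

Answer: 61 58 _ 21
3
2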